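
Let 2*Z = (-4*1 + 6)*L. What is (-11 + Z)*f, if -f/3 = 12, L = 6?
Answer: 180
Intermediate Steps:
f = -36 (f = -3*12 = -36)
Z = 6 (Z = ((-4*1 + 6)*6)/2 = ((-4 + 6)*6)/2 = (2*6)/2 = (1/2)*12 = 6)
(-11 + Z)*f = (-11 + 6)*(-36) = -5*(-36) = 180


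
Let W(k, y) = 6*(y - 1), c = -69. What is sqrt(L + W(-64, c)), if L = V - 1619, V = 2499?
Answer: 2*sqrt(115) ≈ 21.448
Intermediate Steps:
W(k, y) = -6 + 6*y (W(k, y) = 6*(-1 + y) = -6 + 6*y)
L = 880 (L = 2499 - 1619 = 880)
sqrt(L + W(-64, c)) = sqrt(880 + (-6 + 6*(-69))) = sqrt(880 + (-6 - 414)) = sqrt(880 - 420) = sqrt(460) = 2*sqrt(115)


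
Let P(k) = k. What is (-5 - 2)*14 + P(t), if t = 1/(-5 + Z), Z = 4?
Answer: -99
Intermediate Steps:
t = -1 (t = 1/(-5 + 4) = 1/(-1) = -1)
(-5 - 2)*14 + P(t) = (-5 - 2)*14 - 1 = -7*14 - 1 = -98 - 1 = -99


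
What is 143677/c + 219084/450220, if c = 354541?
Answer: 35590129846/39905362255 ≈ 0.89186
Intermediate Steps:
143677/c + 219084/450220 = 143677/354541 + 219084/450220 = 143677*(1/354541) + 219084*(1/450220) = 143677/354541 + 54771/112555 = 35590129846/39905362255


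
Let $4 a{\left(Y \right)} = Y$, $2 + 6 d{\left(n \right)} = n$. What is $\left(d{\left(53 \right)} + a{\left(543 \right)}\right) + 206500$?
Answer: $\frac{826577}{4} \approx 2.0664 \cdot 10^{5}$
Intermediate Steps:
$d{\left(n \right)} = - \frac{1}{3} + \frac{n}{6}$
$a{\left(Y \right)} = \frac{Y}{4}$
$\left(d{\left(53 \right)} + a{\left(543 \right)}\right) + 206500 = \left(\left(- \frac{1}{3} + \frac{1}{6} \cdot 53\right) + \frac{1}{4} \cdot 543\right) + 206500 = \left(\left(- \frac{1}{3} + \frac{53}{6}\right) + \frac{543}{4}\right) + 206500 = \left(\frac{17}{2} + \frac{543}{4}\right) + 206500 = \frac{577}{4} + 206500 = \frac{826577}{4}$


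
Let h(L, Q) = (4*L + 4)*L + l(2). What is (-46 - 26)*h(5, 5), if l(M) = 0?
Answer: -8640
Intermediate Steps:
h(L, Q) = L*(4 + 4*L) (h(L, Q) = (4*L + 4)*L + 0 = (4 + 4*L)*L + 0 = L*(4 + 4*L) + 0 = L*(4 + 4*L))
(-46 - 26)*h(5, 5) = (-46 - 26)*(4*5*(1 + 5)) = -288*5*6 = -72*120 = -8640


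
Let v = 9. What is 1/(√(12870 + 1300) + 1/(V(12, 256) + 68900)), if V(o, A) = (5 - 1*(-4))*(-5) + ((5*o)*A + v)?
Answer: -84224/100517476433919 + 7093682176*√14170/100517476433919 ≈ 0.0084007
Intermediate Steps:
V(o, A) = -36 + 5*A*o (V(o, A) = (5 - 1*(-4))*(-5) + ((5*o)*A + 9) = (5 + 4)*(-5) + (5*A*o + 9) = 9*(-5) + (9 + 5*A*o) = -45 + (9 + 5*A*o) = -36 + 5*A*o)
1/(√(12870 + 1300) + 1/(V(12, 256) + 68900)) = 1/(√(12870 + 1300) + 1/((-36 + 5*256*12) + 68900)) = 1/(√14170 + 1/((-36 + 15360) + 68900)) = 1/(√14170 + 1/(15324 + 68900)) = 1/(√14170 + 1/84224) = 1/(1/84224 + √14170)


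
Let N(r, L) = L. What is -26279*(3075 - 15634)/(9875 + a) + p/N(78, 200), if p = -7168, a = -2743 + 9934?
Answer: 8235657889/426650 ≈ 19303.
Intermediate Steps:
a = 7191
-26279*(3075 - 15634)/(9875 + a) + p/N(78, 200) = -26279*(3075 - 15634)/(9875 + 7191) - 7168/200 = -26279/(17066/(-12559)) - 7168*1/200 = -26279/(17066*(-1/12559)) - 896/25 = -26279/(-17066/12559) - 896/25 = -26279*(-12559/17066) - 896/25 = 330037961/17066 - 896/25 = 8235657889/426650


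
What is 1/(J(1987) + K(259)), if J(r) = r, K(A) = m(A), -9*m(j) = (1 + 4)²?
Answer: 9/17858 ≈ 0.00050398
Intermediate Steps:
m(j) = -25/9 (m(j) = -(1 + 4)²/9 = -⅑*5² = -⅑*25 = -25/9)
K(A) = -25/9
1/(J(1987) + K(259)) = 1/(1987 - 25/9) = 1/(17858/9) = 9/17858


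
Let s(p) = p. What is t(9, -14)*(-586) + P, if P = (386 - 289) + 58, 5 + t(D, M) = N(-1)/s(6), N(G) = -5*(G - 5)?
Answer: 155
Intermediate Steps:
N(G) = 25 - 5*G (N(G) = -5*(-5 + G) = 25 - 5*G)
t(D, M) = 0 (t(D, M) = -5 + (25 - 5*(-1))/6 = -5 + (25 + 5)*(⅙) = -5 + 30*(⅙) = -5 + 5 = 0)
P = 155 (P = 97 + 58 = 155)
t(9, -14)*(-586) + P = 0*(-586) + 155 = 0 + 155 = 155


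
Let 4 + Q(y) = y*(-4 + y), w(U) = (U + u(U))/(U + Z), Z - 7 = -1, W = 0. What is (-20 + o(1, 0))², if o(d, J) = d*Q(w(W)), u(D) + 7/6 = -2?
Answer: 784392049/1679616 ≈ 467.01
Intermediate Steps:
u(D) = -19/6 (u(D) = -7/6 - 2 = -19/6)
Z = 6 (Z = 7 - 1 = 6)
w(U) = (-19/6 + U)/(6 + U) (w(U) = (U - 19/6)/(U + 6) = (-19/6 + U)/(6 + U))
Q(y) = -4 + y*(-4 + y)
o(d, J) = -2087*d/1296 (o(d, J) = d*(-4 + ((-19/6 + 0)/(6 + 0))² - 4*(-19/6 + 0)/(6 + 0)) = d*(-4 + (-19/6/6)² - 4*(-19)/(6*6)) = d*(-4 + ((⅙)*(-19/6))² - 2*(-19)/(3*6)) = d*(-4 + (-19/36)² - 4*(-19/36)) = d*(-4 + 361/1296 + 19/9) = d*(-2087/1296) = -2087*d/1296)
(-20 + o(1, 0))² = (-20 - 2087/1296*1)² = (-20 - 2087/1296)² = (-28007/1296)² = 784392049/1679616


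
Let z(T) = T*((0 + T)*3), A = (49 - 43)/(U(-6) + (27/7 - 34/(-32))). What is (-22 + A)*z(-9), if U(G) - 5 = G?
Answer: -2183598/439 ≈ -4974.0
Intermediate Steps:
U(G) = 5 + G
A = 672/439 (A = (49 - 43)/((5 - 6) + (27/7 - 34/(-32))) = 6/(-1 + (27*(⅐) - 34*(-1/32))) = 6/(-1 + (27/7 + 17/16)) = 6/(-1 + 551/112) = 6/(439/112) = 6*(112/439) = 672/439 ≈ 1.5308)
z(T) = 3*T² (z(T) = T*(T*3) = T*(3*T) = 3*T²)
(-22 + A)*z(-9) = (-22 + 672/439)*(3*(-9)²) = -26958*81/439 = -8986/439*243 = -2183598/439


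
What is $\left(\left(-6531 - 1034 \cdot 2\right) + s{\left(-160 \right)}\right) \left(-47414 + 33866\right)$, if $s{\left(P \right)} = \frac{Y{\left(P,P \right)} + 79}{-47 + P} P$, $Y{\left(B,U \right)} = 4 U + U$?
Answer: $\frac{8559414148}{69} \approx 1.2405 \cdot 10^{8}$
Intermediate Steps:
$Y{\left(B,U \right)} = 5 U$
$s{\left(P \right)} = \frac{P \left(79 + 5 P\right)}{-47 + P}$ ($s{\left(P \right)} = \frac{5 P + 79}{-47 + P} P = \frac{79 + 5 P}{-47 + P} P = \frac{P \left(79 + 5 P\right)}{-47 + P}$)
$\left(\left(-6531 - 1034 \cdot 2\right) + s{\left(-160 \right)}\right) \left(-47414 + 33866\right) = \left(\left(-6531 - 1034 \cdot 2\right) - \frac{160 \left(79 + 5 \left(-160\right)\right)}{-47 - 160}\right) \left(-47414 + 33866\right) = \left(\left(-6531 - 2068\right) - \frac{160 \left(79 - 800\right)}{-207}\right) \left(-13548\right) = \left(\left(-6531 - 2068\right) - \left(- \frac{160}{207}\right) \left(-721\right)\right) \left(-13548\right) = \left(-8599 - \frac{115360}{207}\right) \left(-13548\right) = \left(- \frac{1895353}{207}\right) \left(-13548\right) = \frac{8559414148}{69}$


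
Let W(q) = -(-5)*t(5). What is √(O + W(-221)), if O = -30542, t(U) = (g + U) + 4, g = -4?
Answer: I*√30517 ≈ 174.69*I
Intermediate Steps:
t(U) = U (t(U) = (-4 + U) + 4 = U)
W(q) = 25 (W(q) = -(-5)*5 = -1*(-25) = 25)
√(O + W(-221)) = √(-30542 + 25) = √(-30517) = I*√30517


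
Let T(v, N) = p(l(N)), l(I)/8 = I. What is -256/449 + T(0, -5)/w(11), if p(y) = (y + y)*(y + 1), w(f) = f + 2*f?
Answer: 464144/4939 ≈ 93.975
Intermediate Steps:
l(I) = 8*I
w(f) = 3*f
p(y) = 2*y*(1 + y) (p(y) = (2*y)*(1 + y) = 2*y*(1 + y))
T(v, N) = 16*N*(1 + 8*N) (T(v, N) = 2*(8*N)*(1 + 8*N) = 16*N*(1 + 8*N))
-256/449 + T(0, -5)/w(11) = -256/449 + (16*(-5)*(1 + 8*(-5)))/((3*11)) = -256*1/449 + (16*(-5)*(1 - 40))/33 = -256/449 + (16*(-5)*(-39))*(1/33) = -256/449 + 3120*(1/33) = -256/449 + 1040/11 = 464144/4939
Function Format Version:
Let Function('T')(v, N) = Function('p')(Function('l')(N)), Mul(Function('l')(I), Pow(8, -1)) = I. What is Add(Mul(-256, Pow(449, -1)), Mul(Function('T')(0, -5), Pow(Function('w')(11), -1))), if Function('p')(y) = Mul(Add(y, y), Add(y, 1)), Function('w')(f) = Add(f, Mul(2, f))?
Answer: Rational(464144, 4939) ≈ 93.975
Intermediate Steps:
Function('l')(I) = Mul(8, I)
Function('w')(f) = Mul(3, f)
Function('p')(y) = Mul(2, y, Add(1, y)) (Function('p')(y) = Mul(Mul(2, y), Add(1, y)) = Mul(2, y, Add(1, y)))
Function('T')(v, N) = Mul(16, N, Add(1, Mul(8, N))) (Function('T')(v, N) = Mul(2, Mul(8, N), Add(1, Mul(8, N))) = Mul(16, N, Add(1, Mul(8, N))))
Add(Mul(-256, Pow(449, -1)), Mul(Function('T')(0, -5), Pow(Function('w')(11), -1))) = Add(Mul(-256, Pow(449, -1)), Mul(Mul(16, -5, Add(1, Mul(8, -5))), Pow(Mul(3, 11), -1))) = Add(Mul(-256, Rational(1, 449)), Mul(Mul(16, -5, Add(1, -40)), Pow(33, -1))) = Add(Rational(-256, 449), Mul(Mul(16, -5, -39), Rational(1, 33))) = Add(Rational(-256, 449), Mul(3120, Rational(1, 33))) = Add(Rational(-256, 449), Rational(1040, 11)) = Rational(464144, 4939)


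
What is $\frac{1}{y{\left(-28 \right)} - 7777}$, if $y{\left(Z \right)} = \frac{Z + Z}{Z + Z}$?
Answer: $- \frac{1}{7776} \approx -0.0001286$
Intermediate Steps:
$y{\left(Z \right)} = 1$ ($y{\left(Z \right)} = \frac{2 Z}{2 Z} = 2 Z \frac{1}{2 Z} = 1$)
$\frac{1}{y{\left(-28 \right)} - 7777} = \frac{1}{1 - 7777} = \frac{1}{-7776} = - \frac{1}{7776}$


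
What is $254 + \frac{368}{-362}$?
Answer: $\frac{45790}{181} \approx 252.98$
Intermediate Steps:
$254 + \frac{368}{-362} = 254 + 368 \left(- \frac{1}{362}\right) = 254 - \frac{184}{181} = \frac{45790}{181}$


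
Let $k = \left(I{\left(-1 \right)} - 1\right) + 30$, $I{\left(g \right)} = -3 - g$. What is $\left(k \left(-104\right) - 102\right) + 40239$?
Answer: $37329$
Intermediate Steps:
$k = 27$ ($k = \left(\left(-3 - -1\right) - 1\right) + 30 = \left(\left(-3 + 1\right) - 1\right) + 30 = \left(-2 - 1\right) + 30 = -3 + 30 = 27$)
$\left(k \left(-104\right) - 102\right) + 40239 = \left(27 \left(-104\right) - 102\right) + 40239 = \left(-2808 - 102\right) + 40239 = -2910 + 40239 = 37329$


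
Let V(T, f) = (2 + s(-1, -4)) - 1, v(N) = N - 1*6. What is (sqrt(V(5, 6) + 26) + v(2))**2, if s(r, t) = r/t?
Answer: (-8 + sqrt(109))**2/4 ≈ 1.4888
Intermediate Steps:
v(N) = -6 + N (v(N) = N - 6 = -6 + N)
V(T, f) = 5/4 (V(T, f) = (2 - 1/(-4)) - 1 = (2 - 1*(-1/4)) - 1 = (2 + 1/4) - 1 = 9/4 - 1 = 5/4)
(sqrt(V(5, 6) + 26) + v(2))**2 = (sqrt(5/4 + 26) + (-6 + 2))**2 = (sqrt(109/4) - 4)**2 = (sqrt(109)/2 - 4)**2 = (-4 + sqrt(109)/2)**2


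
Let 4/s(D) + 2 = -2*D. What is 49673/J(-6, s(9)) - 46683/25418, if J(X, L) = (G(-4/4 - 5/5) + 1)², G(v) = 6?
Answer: 1260300847/1245482 ≈ 1011.9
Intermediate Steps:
s(D) = 4/(-2 - 2*D)
J(X, L) = 49 (J(X, L) = (6 + 1)² = 7² = 49)
49673/J(-6, s(9)) - 46683/25418 = 49673/49 - 46683/25418 = 1260300847/1245482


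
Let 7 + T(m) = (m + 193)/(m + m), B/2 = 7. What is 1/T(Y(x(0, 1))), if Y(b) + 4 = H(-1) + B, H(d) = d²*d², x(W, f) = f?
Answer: 11/25 ≈ 0.44000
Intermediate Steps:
B = 14 (B = 2*7 = 14)
H(d) = d⁴
Y(b) = 11 (Y(b) = -4 + ((-1)⁴ + 14) = -4 + (1 + 14) = -4 + 15 = 11)
T(m) = -7 + (193 + m)/(2*m) (T(m) = -7 + (m + 193)/(m + m) = -7 + (193 + m)/((2*m)) = -7 + (193 + m)*(1/(2*m)) = -7 + (193 + m)/(2*m))
1/T(Y(x(0, 1))) = 1/((½)*(193 - 13*11)/11) = 1/((½)*(1/11)*(193 - 143)) = 1/((½)*(1/11)*50) = 1/(25/11) = 11/25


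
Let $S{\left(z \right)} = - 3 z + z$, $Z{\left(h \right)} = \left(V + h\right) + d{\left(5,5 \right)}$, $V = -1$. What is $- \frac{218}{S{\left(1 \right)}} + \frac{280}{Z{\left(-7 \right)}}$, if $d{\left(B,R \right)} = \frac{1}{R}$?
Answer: $\frac{2851}{39} \approx 73.103$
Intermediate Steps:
$Z{\left(h \right)} = - \frac{4}{5} + h$ ($Z{\left(h \right)} = \left(-1 + h\right) + \frac{1}{5} = - \frac{4}{5} + h$)
$S{\left(z \right)} = - 2 z$
$- \frac{218}{S{\left(1 \right)}} + \frac{280}{Z{\left(-7 \right)}} = - \frac{218}{\left(-2\right) 1} + \frac{280}{- \frac{4}{5} - 7} = - \frac{218}{-2} + \frac{280}{- \frac{39}{5}} = \left(-218\right) \left(- \frac{1}{2}\right) + 280 \left(- \frac{5}{39}\right) = 109 - \frac{1400}{39} = \frac{2851}{39}$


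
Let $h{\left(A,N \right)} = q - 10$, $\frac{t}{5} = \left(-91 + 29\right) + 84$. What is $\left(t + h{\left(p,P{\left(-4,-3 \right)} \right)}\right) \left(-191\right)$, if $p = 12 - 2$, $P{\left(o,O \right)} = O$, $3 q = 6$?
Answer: $-19482$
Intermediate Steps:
$q = 2$ ($q = \frac{1}{3} \cdot 6 = 2$)
$p = 10$
$t = 110$ ($t = 5 \left(\left(-91 + 29\right) + 84\right) = 5 \left(-62 + 84\right) = 5 \cdot 22 = 110$)
$h{\left(A,N \right)} = -8$ ($h{\left(A,N \right)} = 2 - 10 = -8$)
$\left(t + h{\left(p,P{\left(-4,-3 \right)} \right)}\right) \left(-191\right) = \left(110 - 8\right) \left(-191\right) = 102 \left(-191\right) = -19482$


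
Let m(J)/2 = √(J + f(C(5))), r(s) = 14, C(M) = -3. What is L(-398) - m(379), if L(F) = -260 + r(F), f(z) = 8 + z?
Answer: -246 - 16*√6 ≈ -285.19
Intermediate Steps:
m(J) = 2*√(5 + J) (m(J) = 2*√(J + (8 - 3)) = 2*√(J + 5) = 2*√(5 + J))
L(F) = -246 (L(F) = -260 + 14 = -246)
L(-398) - m(379) = -246 - 2*√(5 + 379) = -246 - 2*√384 = -246 - 2*8*√6 = -246 - 16*√6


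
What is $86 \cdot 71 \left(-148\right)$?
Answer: $-903688$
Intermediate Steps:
$86 \cdot 71 \left(-148\right) = 6106 \left(-148\right) = -903688$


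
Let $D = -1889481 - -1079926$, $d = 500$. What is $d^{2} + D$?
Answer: $-559555$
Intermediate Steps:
$D = -809555$ ($D = -1889481 + 1079926 = -809555$)
$d^{2} + D = 500^{2} - 809555 = 250000 - 809555 = -559555$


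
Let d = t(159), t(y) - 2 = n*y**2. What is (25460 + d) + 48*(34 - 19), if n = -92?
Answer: -2299670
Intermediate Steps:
t(y) = 2 - 92*y**2
d = -2325850 (d = 2 - 92*159**2 = 2 - 92*25281 = 2 - 2325852 = -2325850)
(25460 + d) + 48*(34 - 19) = (25460 - 2325850) + 48*(34 - 19) = -2300390 + 48*15 = -2300390 + 720 = -2299670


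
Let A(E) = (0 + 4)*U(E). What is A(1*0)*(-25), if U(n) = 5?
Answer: -500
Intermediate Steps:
A(E) = 20 (A(E) = (0 + 4)*5 = 4*5 = 20)
A(1*0)*(-25) = 20*(-25) = -500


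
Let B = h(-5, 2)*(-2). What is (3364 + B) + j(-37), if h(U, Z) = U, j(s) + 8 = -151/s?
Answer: 124693/37 ≈ 3370.1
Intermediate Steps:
j(s) = -8 - 151/s
B = 10 (B = -5*(-2) = 10)
(3364 + B) + j(-37) = (3364 + 10) + (-8 - 151/(-37)) = 3374 + (-8 - 151*(-1/37)) = 3374 + (-8 + 151/37) = 3374 - 145/37 = 124693/37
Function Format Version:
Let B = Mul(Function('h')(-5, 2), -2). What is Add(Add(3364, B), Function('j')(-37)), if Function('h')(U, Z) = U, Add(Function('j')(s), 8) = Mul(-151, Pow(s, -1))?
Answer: Rational(124693, 37) ≈ 3370.1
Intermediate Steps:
Function('j')(s) = Add(-8, Mul(-151, Pow(s, -1)))
B = 10 (B = Mul(-5, -2) = 10)
Add(Add(3364, B), Function('j')(-37)) = Add(Add(3364, 10), Add(-8, Mul(-151, Pow(-37, -1)))) = Add(3374, Add(-8, Mul(-151, Rational(-1, 37)))) = Add(3374, Add(-8, Rational(151, 37))) = Add(3374, Rational(-145, 37)) = Rational(124693, 37)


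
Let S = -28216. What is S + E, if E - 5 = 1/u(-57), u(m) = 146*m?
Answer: -234771943/8322 ≈ -28211.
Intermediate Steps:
E = 41609/8322 (E = 5 + 1/(146*(-57)) = 5 + 1/(-8322) = 5 - 1/8322 = 41609/8322 ≈ 4.9999)
S + E = -28216 + 41609/8322 = -234771943/8322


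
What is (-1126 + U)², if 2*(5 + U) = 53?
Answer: 4879681/4 ≈ 1.2199e+6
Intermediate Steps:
U = 43/2 (U = -5 + (½)*53 = -5 + 53/2 = 43/2 ≈ 21.500)
(-1126 + U)² = (-1126 + 43/2)² = (-2209/2)² = 4879681/4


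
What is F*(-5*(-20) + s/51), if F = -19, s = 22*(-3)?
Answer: -31882/17 ≈ -1875.4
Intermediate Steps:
s = -66
F*(-5*(-20) + s/51) = -19*(-5*(-20) - 66/51) = -19*(100 - 66*1/51) = -19*(100 - 22/17) = -19*1678/17 = -31882/17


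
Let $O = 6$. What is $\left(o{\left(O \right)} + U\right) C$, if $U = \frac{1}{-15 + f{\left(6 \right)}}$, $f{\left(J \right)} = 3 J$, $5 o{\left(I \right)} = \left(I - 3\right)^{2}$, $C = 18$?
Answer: $\frac{192}{5} \approx 38.4$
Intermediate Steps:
$o{\left(I \right)} = \frac{\left(-3 + I\right)^{2}}{5}$ ($o{\left(I \right)} = \frac{\left(I - 3\right)^{2}}{5} = \frac{\left(-3 + I\right)^{2}}{5}$)
$U = \frac{1}{3}$ ($U = \frac{1}{-15 + 3 \cdot 6} = \frac{1}{-15 + 18} = \frac{1}{3} \approx 0.33333$)
$\left(o{\left(O \right)} + U\right) C = \left(\frac{\left(-3 + 6\right)^{2}}{5} + \frac{1}{3}\right) 18 = \left(\frac{3^{2}}{5} + \frac{1}{3}\right) 18 = \left(\frac{1}{5} \cdot 9 + \frac{1}{3}\right) 18 = \left(\frac{9}{5} + \frac{1}{3}\right) 18 = \frac{32}{15} \cdot 18 = \frac{192}{5}$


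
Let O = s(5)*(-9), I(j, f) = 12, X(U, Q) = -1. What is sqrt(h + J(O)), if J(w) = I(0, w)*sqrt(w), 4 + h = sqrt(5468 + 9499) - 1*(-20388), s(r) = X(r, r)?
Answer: sqrt(20420 + 3*sqrt(1663)) ≈ 143.33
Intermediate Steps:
s(r) = -1
h = 20384 + 3*sqrt(1663) (h = -4 + (sqrt(5468 + 9499) - 1*(-20388)) = -4 + (sqrt(14967) + 20388) = -4 + (3*sqrt(1663) + 20388) = -4 + (20388 + 3*sqrt(1663)) = 20384 + 3*sqrt(1663) ≈ 20506.)
O = 9 (O = -1*(-9) = 9)
J(w) = 12*sqrt(w)
sqrt(h + J(O)) = sqrt((20384 + 3*sqrt(1663)) + 12*sqrt(9)) = sqrt((20384 + 3*sqrt(1663)) + 12*3) = sqrt((20384 + 3*sqrt(1663)) + 36) = sqrt(20420 + 3*sqrt(1663))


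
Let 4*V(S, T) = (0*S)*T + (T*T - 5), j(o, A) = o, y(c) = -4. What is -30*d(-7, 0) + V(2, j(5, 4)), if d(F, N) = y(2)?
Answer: 125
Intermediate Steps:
d(F, N) = -4
V(S, T) = -5/4 + T**2/4 (V(S, T) = ((0*S)*T + (T*T - 5))/4 = (0*T + (T**2 - 5))/4 = (0 + (-5 + T**2))/4 = (-5 + T**2)/4 = -5/4 + T**2/4)
-30*d(-7, 0) + V(2, j(5, 4)) = -30*(-4) + (-5/4 + (1/4)*5**2) = 120 + (-5/4 + (1/4)*25) = 120 + (-5/4 + 25/4) = 120 + 5 = 125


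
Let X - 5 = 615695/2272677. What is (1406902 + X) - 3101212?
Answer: -3850607388790/2272677 ≈ -1.6943e+6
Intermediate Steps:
X = 11979080/2272677 (X = 5 + 615695/2272677 = 11979080/2272677 ≈ 5.2709)
(1406902 + X) - 3101212 = (1406902 + 11979080/2272677) - 3101212 = 3197445795734/2272677 - 3101212 = -3850607388790/2272677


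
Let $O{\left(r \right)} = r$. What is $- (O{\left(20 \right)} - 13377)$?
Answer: $13357$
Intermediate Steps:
$- (O{\left(20 \right)} - 13377) = - (20 - 13377) = \left(-1\right) \left(-13357\right) = 13357$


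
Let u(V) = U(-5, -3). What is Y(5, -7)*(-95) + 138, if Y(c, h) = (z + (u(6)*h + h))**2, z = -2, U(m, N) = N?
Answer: -13542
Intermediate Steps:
u(V) = -3
Y(c, h) = (-2 - 2*h)**2 (Y(c, h) = (-2 + (-3*h + h))**2 = (-2 - 2*h)**2)
Y(5, -7)*(-95) + 138 = (4*(1 - 7)**2)*(-95) + 138 = (4*(-6)**2)*(-95) + 138 = (4*36)*(-95) + 138 = 144*(-95) + 138 = -13680 + 138 = -13542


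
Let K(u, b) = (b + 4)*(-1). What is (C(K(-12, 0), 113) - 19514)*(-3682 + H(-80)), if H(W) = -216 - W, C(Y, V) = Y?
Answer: 74519724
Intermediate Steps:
K(u, b) = -4 - b (K(u, b) = (4 + b)*(-1) = -4 - b)
(C(K(-12, 0), 113) - 19514)*(-3682 + H(-80)) = ((-4 - 1*0) - 19514)*(-3682 + (-216 - 1*(-80))) = ((-4 + 0) - 19514)*(-3682 + (-216 + 80)) = (-4 - 19514)*(-3682 - 136) = -19518*(-3818) = 74519724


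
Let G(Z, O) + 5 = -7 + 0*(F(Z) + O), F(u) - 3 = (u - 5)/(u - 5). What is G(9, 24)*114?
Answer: -1368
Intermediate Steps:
F(u) = 4 (F(u) = 3 + (u - 5)/(u - 5) = 3 + (-5 + u)/(-5 + u) = 3 + 1 = 4)
G(Z, O) = -12 (G(Z, O) = -5 + (-7 + 0*(4 + O)) = -5 + (-7 + 0) = -5 - 7 = -12)
G(9, 24)*114 = -12*114 = -1368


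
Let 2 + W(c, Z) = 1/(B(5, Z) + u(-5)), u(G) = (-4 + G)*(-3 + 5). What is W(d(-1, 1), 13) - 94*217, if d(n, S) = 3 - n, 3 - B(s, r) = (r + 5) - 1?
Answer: -652801/32 ≈ -20400.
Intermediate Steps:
B(s, r) = -1 - r (B(s, r) = 3 - ((r + 5) - 1) = 3 - ((5 + r) - 1) = 3 - (4 + r) = 3 + (-4 - r) = -1 - r)
u(G) = -8 + 2*G (u(G) = (-4 + G)*2 = -8 + 2*G)
W(c, Z) = -2 + 1/(-19 - Z) (W(c, Z) = -2 + 1/((-1 - Z) + (-8 + 2*(-5))) = -2 + 1/((-1 - Z) + (-8 - 10)) = -2 + 1/((-1 - Z) - 18) = -2 + 1/(-19 - Z))
W(d(-1, 1), 13) - 94*217 = (-39 - 2*13)/(19 + 13) - 94*217 = (-39 - 26)/32 - 20398 = (1/32)*(-65) - 20398 = -65/32 - 20398 = -652801/32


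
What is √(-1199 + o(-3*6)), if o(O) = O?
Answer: I*√1217 ≈ 34.885*I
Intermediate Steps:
√(-1199 + o(-3*6)) = √(-1199 - 3*6) = √(-1199 - 18) = √(-1217) = I*√1217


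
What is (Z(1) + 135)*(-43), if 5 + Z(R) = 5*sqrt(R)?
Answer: -5805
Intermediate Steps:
Z(R) = -5 + 5*sqrt(R)
(Z(1) + 135)*(-43) = ((-5 + 5*sqrt(1)) + 135)*(-43) = ((-5 + 5*1) + 135)*(-43) = ((-5 + 5) + 135)*(-43) = (0 + 135)*(-43) = 135*(-43) = -5805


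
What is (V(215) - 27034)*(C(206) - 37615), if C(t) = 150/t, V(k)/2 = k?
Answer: 103071079080/103 ≈ 1.0007e+9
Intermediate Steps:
V(k) = 2*k
(V(215) - 27034)*(C(206) - 37615) = (2*215 - 27034)*(150/206 - 37615) = (430 - 27034)*(150*(1/206) - 37615) = -26604*(75/103 - 37615) = -26604*(-3874270/103) = 103071079080/103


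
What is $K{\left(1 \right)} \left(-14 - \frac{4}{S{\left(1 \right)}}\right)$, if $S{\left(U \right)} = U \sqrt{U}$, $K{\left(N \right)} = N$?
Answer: $-18$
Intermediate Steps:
$S{\left(U \right)} = U^{\frac{3}{2}}$
$K{\left(1 \right)} \left(-14 - \frac{4}{S{\left(1 \right)}}\right) = 1 \left(-14 - \frac{4}{1^{\frac{3}{2}}}\right) = 1 \left(-14 - \frac{4}{1}\right) = 1 \left(-14 - 4\right) = 1 \left(-18\right) = -18$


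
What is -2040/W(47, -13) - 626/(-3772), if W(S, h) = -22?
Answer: 1927163/20746 ≈ 92.893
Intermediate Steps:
-2040/W(47, -13) - 626/(-3772) = -2040/(-22) - 626/(-3772) = -2040*(-1/22) - 626*(-1/3772) = 1020/11 + 313/1886 = 1927163/20746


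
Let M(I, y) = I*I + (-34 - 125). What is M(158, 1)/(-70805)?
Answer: -4961/14161 ≈ -0.35033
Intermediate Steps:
M(I, y) = -159 + I**2 (M(I, y) = I**2 - 159 = -159 + I**2)
M(158, 1)/(-70805) = (-159 + 158**2)/(-70805) = (-159 + 24964)*(-1/70805) = 24805*(-1/70805) = -4961/14161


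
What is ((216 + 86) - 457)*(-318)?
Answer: 49290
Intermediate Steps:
((216 + 86) - 457)*(-318) = (302 - 457)*(-318) = -155*(-318) = 49290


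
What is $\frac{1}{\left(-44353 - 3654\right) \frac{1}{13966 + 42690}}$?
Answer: $- \frac{56656}{48007} \approx -1.1802$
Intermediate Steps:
$\frac{1}{\left(-44353 - 3654\right) \frac{1}{13966 + 42690}} = \frac{1}{\left(-48007\right) \frac{1}{56656}} = \frac{1}{- \frac{48007}{56656}} = - \frac{56656}{48007}$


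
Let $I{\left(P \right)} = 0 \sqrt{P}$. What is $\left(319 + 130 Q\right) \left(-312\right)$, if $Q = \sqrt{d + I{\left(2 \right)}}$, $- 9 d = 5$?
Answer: $-99528 - 13520 i \sqrt{5} \approx -99528.0 - 30232.0 i$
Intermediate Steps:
$d = - \frac{5}{9}$ ($d = \left(- \frac{1}{9}\right) 5 = - \frac{5}{9} \approx -0.55556$)
$I{\left(P \right)} = 0$
$Q = \frac{i \sqrt{5}}{3}$ ($Q = \sqrt{- \frac{5}{9} + 0} = \sqrt{- \frac{5}{9}} = \frac{i \sqrt{5}}{3} \approx 0.74536 i$)
$\left(319 + 130 Q\right) \left(-312\right) = \left(319 + 130 \frac{i \sqrt{5}}{3}\right) \left(-312\right) = \left(319 + \frac{130 i \sqrt{5}}{3}\right) \left(-312\right) = -99528 - 13520 i \sqrt{5}$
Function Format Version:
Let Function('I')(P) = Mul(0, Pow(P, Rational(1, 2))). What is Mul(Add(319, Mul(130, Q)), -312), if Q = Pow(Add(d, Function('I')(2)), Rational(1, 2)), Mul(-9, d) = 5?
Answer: Add(-99528, Mul(-13520, I, Pow(5, Rational(1, 2)))) ≈ Add(-99528., Mul(-30232., I))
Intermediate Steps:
d = Rational(-5, 9) (d = Mul(Rational(-1, 9), 5) = Rational(-5, 9) ≈ -0.55556)
Function('I')(P) = 0
Q = Mul(Rational(1, 3), I, Pow(5, Rational(1, 2))) (Q = Pow(Add(Rational(-5, 9), 0), Rational(1, 2)) = Pow(Rational(-5, 9), Rational(1, 2)) = Mul(Rational(1, 3), I, Pow(5, Rational(1, 2))) ≈ Mul(0.74536, I))
Mul(Add(319, Mul(130, Q)), -312) = Mul(Add(319, Mul(130, Mul(Rational(1, 3), I, Pow(5, Rational(1, 2))))), -312) = Mul(Add(319, Mul(Rational(130, 3), I, Pow(5, Rational(1, 2)))), -312) = Add(-99528, Mul(-13520, I, Pow(5, Rational(1, 2))))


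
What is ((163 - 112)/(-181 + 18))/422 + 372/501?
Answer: 8520947/11487262 ≈ 0.74177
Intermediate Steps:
((163 - 112)/(-181 + 18))/422 + 372/501 = (51/(-163))*(1/422) + 372*(1/501) = (51*(-1/163))*(1/422) + 124/167 = -51/163*1/422 + 124/167 = -51/68786 + 124/167 = 8520947/11487262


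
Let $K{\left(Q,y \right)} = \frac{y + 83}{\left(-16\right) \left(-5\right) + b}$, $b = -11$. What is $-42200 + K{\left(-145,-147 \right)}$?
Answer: $- \frac{2911864}{69} \approx -42201.0$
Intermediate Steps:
$K{\left(Q,y \right)} = \frac{83}{69} + \frac{y}{69}$ ($K{\left(Q,y \right)} = \frac{y + 83}{\left(-16\right) \left(-5\right) - 11} = \frac{83 + y}{80 - 11} = \frac{83 + y}{69} = \left(83 + y\right) \frac{1}{69} = \frac{83}{69} + \frac{y}{69}$)
$-42200 + K{\left(-145,-147 \right)} = -42200 + \left(\frac{83}{69} + \frac{1}{69} \left(-147\right)\right) = -42200 + \left(\frac{83}{69} - \frac{49}{23}\right) = -42200 - \frac{64}{69} = - \frac{2911864}{69}$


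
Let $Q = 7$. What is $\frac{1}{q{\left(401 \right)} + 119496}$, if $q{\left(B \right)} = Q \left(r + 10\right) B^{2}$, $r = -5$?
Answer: $\frac{1}{5747531} \approx 1.7399 \cdot 10^{-7}$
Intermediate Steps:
$q{\left(B \right)} = 35 B^{2}$ ($q{\left(B \right)} = 7 \left(-5 + 10\right) B^{2} = 7 \cdot 5 B^{2} = 35 B^{2}$)
$\frac{1}{q{\left(401 \right)} + 119496} = \frac{1}{35 \cdot 401^{2} + 119496} = \frac{1}{35 \cdot 160801 + 119496} = \frac{1}{5628035 + 119496} = \frac{1}{5747531}$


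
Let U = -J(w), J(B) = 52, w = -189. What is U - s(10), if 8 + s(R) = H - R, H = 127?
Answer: -161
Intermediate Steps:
s(R) = 119 - R (s(R) = -8 + (127 - R) = 119 - R)
U = -52 (U = -1*52 = -52)
U - s(10) = -52 - (119 - 1*10) = -52 - (119 - 10) = -52 - 1*109 = -52 - 109 = -161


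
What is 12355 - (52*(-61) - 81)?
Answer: 15608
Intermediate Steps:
12355 - (52*(-61) - 81) = 12355 - (-3172 - 81) = 12355 - 1*(-3253) = 12355 + 3253 = 15608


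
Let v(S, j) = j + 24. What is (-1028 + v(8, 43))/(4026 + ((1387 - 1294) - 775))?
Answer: -961/3344 ≈ -0.28738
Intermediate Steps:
v(S, j) = 24 + j
(-1028 + v(8, 43))/(4026 + ((1387 - 1294) - 775)) = (-1028 + (24 + 43))/(4026 + ((1387 - 1294) - 775)) = (-1028 + 67)/(4026 + (93 - 775)) = -961/(4026 - 682) = -961/3344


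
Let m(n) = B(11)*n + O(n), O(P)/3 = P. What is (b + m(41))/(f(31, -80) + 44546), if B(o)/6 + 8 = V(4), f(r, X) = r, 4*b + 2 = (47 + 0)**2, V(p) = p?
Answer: -1237/178308 ≈ -0.0069374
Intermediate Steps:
O(P) = 3*P
b = 2207/4 (b = -1/2 + (47 + 0)**2/4 = -1/2 + (1/4)*47**2 = -1/2 + (1/4)*2209 = -1/2 + 2209/4 = 2207/4 ≈ 551.75)
B(o) = -24 (B(o) = -48 + 6*4 = -48 + 24 = -24)
m(n) = -21*n (m(n) = -24*n + 3*n = -21*n)
(b + m(41))/(f(31, -80) + 44546) = (2207/4 - 21*41)/(31 + 44546) = (2207/4 - 861)/44577 = -1237/4*1/44577 = -1237/178308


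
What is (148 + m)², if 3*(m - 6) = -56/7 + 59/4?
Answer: 390625/16 ≈ 24414.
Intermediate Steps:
m = 33/4 (m = 6 + (-56/7 + 59/4)/3 = 6 + (-56*⅐ + 59*(¼))/3 = 6 + (-8 + 59/4)/3 = 6 + (⅓)*(27/4) = 6 + 9/4 = 33/4 ≈ 8.2500)
(148 + m)² = (148 + 33/4)² = (625/4)² = 390625/16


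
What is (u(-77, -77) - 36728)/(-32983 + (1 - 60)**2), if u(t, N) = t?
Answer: 36805/29502 ≈ 1.2475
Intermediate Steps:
(u(-77, -77) - 36728)/(-32983 + (1 - 60)**2) = (-77 - 36728)/(-32983 + (1 - 60)**2) = -36805/(-32983 + (-59)**2) = -36805/(-32983 + 3481) = -36805/(-29502) = -36805*(-1/29502) = 36805/29502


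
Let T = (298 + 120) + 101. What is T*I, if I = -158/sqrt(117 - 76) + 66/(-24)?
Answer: -5709/4 - 82002*sqrt(41)/41 ≈ -14234.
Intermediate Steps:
T = 519 (T = 418 + 101 = 519)
I = -11/4 - 158*sqrt(41)/41 (I = -158*sqrt(41)/41 + 66*(-1/24) = -158*sqrt(41)/41 - 11/4 = -11/4 - 158*sqrt(41)/41 ≈ -27.425)
T*I = 519*(-11/4 - 158*sqrt(41)/41) = -5709/4 - 82002*sqrt(41)/41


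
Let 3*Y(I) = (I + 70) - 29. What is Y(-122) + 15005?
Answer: 14978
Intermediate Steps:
Y(I) = 41/3 + I/3 (Y(I) = ((I + 70) - 29)/3 = ((70 + I) - 29)/3 = (41 + I)/3 = 41/3 + I/3)
Y(-122) + 15005 = (41/3 + (⅓)*(-122)) + 15005 = (41/3 - 122/3) + 15005 = -27 + 15005 = 14978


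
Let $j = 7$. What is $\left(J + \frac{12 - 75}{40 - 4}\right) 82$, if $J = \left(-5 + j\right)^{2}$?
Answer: $\frac{369}{2} \approx 184.5$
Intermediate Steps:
$J = 4$ ($J = \left(-5 + 7\right)^{2} = 2^{2} = 4$)
$\left(J + \frac{12 - 75}{40 - 4}\right) 82 = \left(4 + \frac{12 - 75}{40 - 4}\right) 82 = \left(4 - \frac{63}{36}\right) 82 = \left(4 - \frac{7}{4}\right) 82 = \frac{9}{4} \cdot 82 = \frac{369}{2}$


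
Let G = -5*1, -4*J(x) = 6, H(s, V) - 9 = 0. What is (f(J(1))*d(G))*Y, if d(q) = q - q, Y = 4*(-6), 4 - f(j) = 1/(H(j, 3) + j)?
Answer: 0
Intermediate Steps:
H(s, V) = 9 (H(s, V) = 9 + 0 = 9)
J(x) = -3/2 (J(x) = -1/4*6 = -3/2)
f(j) = 4 - 1/(9 + j)
G = -5
Y = -24
d(q) = 0
(f(J(1))*d(G))*Y = (((35 + 4*(-3/2))/(9 - 3/2))*0)*(-24) = (((35 - 6)/(15/2))*0)*(-24) = (((2/15)*29)*0)*(-24) = ((58/15)*0)*(-24) = 0*(-24) = 0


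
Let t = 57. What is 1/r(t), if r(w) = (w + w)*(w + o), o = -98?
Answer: -1/4674 ≈ -0.00021395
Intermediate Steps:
r(w) = 2*w*(-98 + w) (r(w) = (w + w)*(w - 98) = (2*w)*(-98 + w) = 2*w*(-98 + w))
1/r(t) = 1/(2*57*(-98 + 57)) = 1/(2*57*(-41)) = 1/(-4674) = -1/4674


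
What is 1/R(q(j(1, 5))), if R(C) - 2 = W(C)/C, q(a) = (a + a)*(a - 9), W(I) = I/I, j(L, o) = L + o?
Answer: 36/71 ≈ 0.50704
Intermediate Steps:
W(I) = 1
q(a) = 2*a*(-9 + a) (q(a) = (2*a)*(-9 + a) = 2*a*(-9 + a))
R(C) = 2 + 1/C
1/R(q(j(1, 5))) = 1/(2 + 1/(2*(1 + 5)*(-9 + (1 + 5)))) = 1/(2 + 1/(2*6*(-9 + 6))) = 1/(2 + 1/(2*6*(-3))) = 1/(2 + 1/(-36)) = 1/(2 - 1/36) = 1/(71/36) = 36/71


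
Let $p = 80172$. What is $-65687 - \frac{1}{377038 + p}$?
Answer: $- \frac{30032753271}{457210} \approx -65687.0$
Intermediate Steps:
$-65687 - \frac{1}{377038 + p} = -65687 - \frac{1}{377038 + 80172} = -65687 - \frac{1}{457210} = - \frac{30032753271}{457210}$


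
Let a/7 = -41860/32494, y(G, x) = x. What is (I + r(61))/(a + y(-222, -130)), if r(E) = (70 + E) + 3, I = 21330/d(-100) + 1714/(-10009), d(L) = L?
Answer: 18461876917/32295039400 ≈ 0.57166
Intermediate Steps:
a = -20930/2321 (a = 7*(-41860/32494) = 7*(-41860*1/32494) = 7*(-2990/2321) = -20930/2321 ≈ -9.0177)
I = -21366337/100090 (I = 21330/(-100) + 1714/(-10009) = 21330*(-1/100) + 1714*(-1/10009) = -2133/10 - 1714/10009 = -21366337/100090 ≈ -213.47)
r(E) = 73 + E
(I + r(61))/(a + y(-222, -130)) = (-21366337/100090 + (73 + 61))/(-20930/2321 - 130) = (-21366337/100090 + 134)/(-322660/2321) = -7954277/100090*(-2321/322660) = 18461876917/32295039400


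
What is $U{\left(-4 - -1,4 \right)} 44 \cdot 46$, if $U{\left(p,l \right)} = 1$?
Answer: $2024$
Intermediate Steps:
$U{\left(-4 - -1,4 \right)} 44 \cdot 46 = 1 \cdot 44 \cdot 46 = 44 \cdot 46 = 2024$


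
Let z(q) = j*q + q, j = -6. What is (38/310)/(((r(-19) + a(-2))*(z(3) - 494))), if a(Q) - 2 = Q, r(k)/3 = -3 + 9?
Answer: -19/1420110 ≈ -1.3379e-5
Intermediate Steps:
r(k) = 18 (r(k) = 3*(-3 + 9) = 3*6 = 18)
a(Q) = 2 + Q
z(q) = -5*q (z(q) = -6*q + q = -5*q)
(38/310)/(((r(-19) + a(-2))*(z(3) - 494))) = (38/310)/(((18 + (2 - 2))*(-5*3 - 494))) = (38*(1/310))/(((18 + 0)*(-15 - 494))) = 19/(155*((18*(-509)))) = (19/155)/(-9162) = (19/155)*(-1/9162) = -19/1420110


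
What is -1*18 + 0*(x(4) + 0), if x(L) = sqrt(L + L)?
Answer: -18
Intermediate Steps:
x(L) = sqrt(2)*sqrt(L) (x(L) = sqrt(2*L) = sqrt(2)*sqrt(L))
-1*18 + 0*(x(4) + 0) = -1*18 + 0*(sqrt(2)*sqrt(4) + 0) = -18 + 0*(sqrt(2)*2 + 0) = -18 + 0*(2*sqrt(2) + 0) = -18 + 0*(2*sqrt(2)) = -18 + 0 = -18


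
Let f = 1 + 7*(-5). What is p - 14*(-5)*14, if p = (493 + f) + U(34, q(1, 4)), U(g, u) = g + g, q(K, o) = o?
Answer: 1507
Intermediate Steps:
U(g, u) = 2*g
f = -34 (f = 1 - 35 = -34)
p = 527 (p = (493 - 34) + 2*34 = 459 + 68 = 527)
p - 14*(-5)*14 = 527 - 14*(-5)*14 = 527 + 70*14 = 527 + 980 = 1507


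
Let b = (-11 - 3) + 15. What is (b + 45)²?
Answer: 2116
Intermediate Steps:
b = 1 (b = -14 + 15 = 1)
(b + 45)² = (1 + 45)² = 46² = 2116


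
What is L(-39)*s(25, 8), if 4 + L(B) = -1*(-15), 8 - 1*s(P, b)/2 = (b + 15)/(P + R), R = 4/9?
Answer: 35750/229 ≈ 156.11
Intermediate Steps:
R = 4/9 (R = 4*(⅑) = 4/9 ≈ 0.44444)
s(P, b) = 16 - 2*(15 + b)/(4/9 + P) (s(P, b) = 16 - 2*(b + 15)/(P + 4/9) = 16 - 2*(15 + b)/(4/9 + P))
L(B) = 11 (L(B) = -4 - 1*(-15) = -4 + 15 = 11)
L(-39)*s(25, 8) = 11*(2*(-103 - 9*8 + 72*25)/(4 + 9*25)) = 11*(2*(-103 - 72 + 1800)/(4 + 225)) = 11*(2*1625/229) = 11*(2*(1/229)*1625) = 11*(3250/229) = 35750/229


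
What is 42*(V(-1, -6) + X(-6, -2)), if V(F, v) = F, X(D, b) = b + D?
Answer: -378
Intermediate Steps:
X(D, b) = D + b
42*(V(-1, -6) + X(-6, -2)) = 42*(-1 + (-6 - 2)) = 42*(-1 - 8) = 42*(-9) = -378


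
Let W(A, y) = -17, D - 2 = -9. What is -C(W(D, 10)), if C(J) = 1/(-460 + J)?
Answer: 1/477 ≈ 0.0020964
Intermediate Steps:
D = -7 (D = 2 - 9 = -7)
-C(W(D, 10)) = -1/(-460 - 17) = -1/(-477) = -1*(-1/477) = 1/477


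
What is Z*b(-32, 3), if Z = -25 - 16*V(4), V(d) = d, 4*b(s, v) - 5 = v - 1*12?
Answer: 89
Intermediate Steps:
b(s, v) = -7/4 + v/4 (b(s, v) = 5/4 + (v - 1*12)/4 = 5/4 + (v - 12)/4 = 5/4 + (-12 + v)/4 = 5/4 + (-3 + v/4) = -7/4 + v/4)
Z = -89 (Z = -25 - 16*4 = -25 - 64 = -89)
Z*b(-32, 3) = -89*(-7/4 + (1/4)*3) = -89*(-7/4 + 3/4) = -89*(-1) = 89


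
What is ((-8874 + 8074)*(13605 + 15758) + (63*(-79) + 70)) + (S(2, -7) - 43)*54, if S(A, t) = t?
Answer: -23498007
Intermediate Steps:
((-8874 + 8074)*(13605 + 15758) + (63*(-79) + 70)) + (S(2, -7) - 43)*54 = ((-8874 + 8074)*(13605 + 15758) + (63*(-79) + 70)) + (-7 - 43)*54 = (-800*29363 + (-4977 + 70)) - 50*54 = (-23490400 - 4907) - 2700 = -23495307 - 2700 = -23498007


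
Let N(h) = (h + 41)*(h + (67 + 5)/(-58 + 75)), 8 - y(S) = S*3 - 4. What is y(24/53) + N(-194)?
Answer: 1539366/53 ≈ 29045.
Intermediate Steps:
y(S) = 12 - 3*S (y(S) = 8 - (S*3 - 4) = 8 - (3*S - 4) = 8 - (-4 + 3*S) = 8 + (4 - 3*S) = 12 - 3*S)
N(h) = (41 + h)*(72/17 + h) (N(h) = (41 + h)*(h + 72/17) = (41 + h)*(72/17 + h))
y(24/53) + N(-194) = (12 - 72/53) + (2952/17 + (-194)² + (769/17)*(-194)) = (12 - 72/53) + (2952/17 + 37636 - 149186/17) = (12 - 3*24/53) + 29034 = (12 - 72/53) + 29034 = 564/53 + 29034 = 1539366/53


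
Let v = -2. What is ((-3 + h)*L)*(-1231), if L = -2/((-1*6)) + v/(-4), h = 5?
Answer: -6155/3 ≈ -2051.7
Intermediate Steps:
L = ⅚ (L = -2/((-1*6)) - 2/(-4) = -2/(-6) - 2*(-¼) = -2*(-⅙) + ½ = ⅓ + ½ = ⅚ ≈ 0.83333)
((-3 + h)*L)*(-1231) = ((-3 + 5)*(⅚))*(-1231) = (2*(⅚))*(-1231) = (5/3)*(-1231) = -6155/3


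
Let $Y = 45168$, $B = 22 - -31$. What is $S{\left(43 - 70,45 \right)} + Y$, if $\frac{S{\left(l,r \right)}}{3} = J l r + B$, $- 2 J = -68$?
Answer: $-78603$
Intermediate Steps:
$B = 53$ ($B = 22 + 31 = 53$)
$J = 34$ ($J = \left(- \frac{1}{2}\right) \left(-68\right) = 34$)
$S{\left(l,r \right)} = 159 + 102 l r$ ($S{\left(l,r \right)} = 3 \left(34 l r + 53\right) = 3 \left(53 + 34 l r\right) = 159 + 102 l r$)
$S{\left(43 - 70,45 \right)} + Y = \left(159 + 102 \left(43 - 70\right) 45\right) + 45168 = \left(159 + 102 \left(-27\right) 45\right) + 45168 = \left(159 - 123930\right) + 45168 = -123771 + 45168 = -78603$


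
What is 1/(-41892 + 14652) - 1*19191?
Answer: -522762841/27240 ≈ -19191.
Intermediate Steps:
1/(-41892 + 14652) - 1*19191 = 1/(-27240) - 19191 = -1/27240 - 19191 = -522762841/27240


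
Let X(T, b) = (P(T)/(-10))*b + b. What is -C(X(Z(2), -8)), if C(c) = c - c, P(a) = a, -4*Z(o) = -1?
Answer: 0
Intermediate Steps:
Z(o) = 1/4 (Z(o) = -1/4*(-1) = 1/4)
X(T, b) = b - T*b/10 (X(T, b) = (T/(-10))*b + b = (T*(-1/10))*b + b = (-T/10)*b + b = -T*b/10 + b = b - T*b/10)
C(c) = 0
-C(X(Z(2), -8)) = -1*0 = 0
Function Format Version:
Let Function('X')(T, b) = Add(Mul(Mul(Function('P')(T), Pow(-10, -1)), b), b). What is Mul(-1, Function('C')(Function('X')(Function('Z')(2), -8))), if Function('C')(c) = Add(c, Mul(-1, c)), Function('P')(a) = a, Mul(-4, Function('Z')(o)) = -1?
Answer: 0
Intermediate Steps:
Function('Z')(o) = Rational(1, 4) (Function('Z')(o) = Mul(Rational(-1, 4), -1) = Rational(1, 4))
Function('X')(T, b) = Add(b, Mul(Rational(-1, 10), T, b)) (Function('X')(T, b) = Add(Mul(Mul(T, Pow(-10, -1)), b), b) = Add(Mul(Mul(T, Rational(-1, 10)), b), b) = Add(Mul(Mul(Rational(-1, 10), T), b), b) = Add(Mul(Rational(-1, 10), T, b), b) = Add(b, Mul(Rational(-1, 10), T, b)))
Function('C')(c) = 0
Mul(-1, Function('C')(Function('X')(Function('Z')(2), -8))) = Mul(-1, 0) = 0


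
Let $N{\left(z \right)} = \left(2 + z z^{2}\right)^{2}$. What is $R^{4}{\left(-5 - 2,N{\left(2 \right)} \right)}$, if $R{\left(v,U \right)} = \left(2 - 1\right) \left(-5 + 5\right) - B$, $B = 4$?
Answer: $256$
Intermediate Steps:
$N{\left(z \right)} = \left(2 + z^{3}\right)^{2}$
$R{\left(v,U \right)} = -4$ ($R{\left(v,U \right)} = \left(2 - 1\right) \left(-5 + 5\right) - 4 = 1 \cdot 0 - 4 = 0 - 4 = -4$)
$R^{4}{\left(-5 - 2,N{\left(2 \right)} \right)} = \left(-4\right)^{4} = 256$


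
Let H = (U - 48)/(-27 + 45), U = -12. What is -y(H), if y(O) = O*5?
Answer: 50/3 ≈ 16.667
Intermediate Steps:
H = -10/3 (H = (-12 - 48)/(-27 + 45) = -60/18 = -60*1/18 = -10/3 ≈ -3.3333)
y(O) = 5*O
-y(H) = -5*(-10)/3 = -1*(-50/3) = 50/3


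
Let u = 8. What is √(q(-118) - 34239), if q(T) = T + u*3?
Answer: I*√34333 ≈ 185.29*I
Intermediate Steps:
q(T) = 24 + T (q(T) = T + 8*3 = T + 24 = 24 + T)
√(q(-118) - 34239) = √((24 - 118) - 34239) = √(-94 - 34239) = √(-34333) = I*√34333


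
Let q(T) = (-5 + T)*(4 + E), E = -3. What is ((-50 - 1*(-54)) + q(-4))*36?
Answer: -180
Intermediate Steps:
q(T) = -5 + T (q(T) = (-5 + T)*(4 - 3) = (-5 + T)*1 = -5 + T)
((-50 - 1*(-54)) + q(-4))*36 = ((-50 - 1*(-54)) + (-5 - 4))*36 = ((-50 + 54) - 9)*36 = (4 - 9)*36 = -5*36 = -180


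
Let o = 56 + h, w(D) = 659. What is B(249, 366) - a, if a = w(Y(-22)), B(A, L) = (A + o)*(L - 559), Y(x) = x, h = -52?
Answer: -49488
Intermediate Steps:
o = 4 (o = 56 - 52 = 4)
B(A, L) = (-559 + L)*(4 + A) (B(A, L) = (A + 4)*(L - 559) = (4 + A)*(-559 + L) = (-559 + L)*(4 + A))
a = 659
B(249, 366) - a = (-2236 - 559*249 + 4*366 + 249*366) - 1*659 = (-2236 - 139191 + 1464 + 91134) - 659 = -48829 - 659 = -49488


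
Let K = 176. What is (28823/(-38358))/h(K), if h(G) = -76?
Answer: 1517/153432 ≈ 0.0098871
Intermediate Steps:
(28823/(-38358))/h(K) = (28823/(-38358))/(-76) = (28823*(-1/38358))*(-1/76) = -28823/38358*(-1/76) = 1517/153432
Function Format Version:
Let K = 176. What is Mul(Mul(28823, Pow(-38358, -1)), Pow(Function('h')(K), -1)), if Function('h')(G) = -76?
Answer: Rational(1517, 153432) ≈ 0.0098871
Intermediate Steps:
Mul(Mul(28823, Pow(-38358, -1)), Pow(Function('h')(K), -1)) = Mul(Mul(28823, Pow(-38358, -1)), Pow(-76, -1)) = Mul(Mul(28823, Rational(-1, 38358)), Rational(-1, 76)) = Mul(Rational(-28823, 38358), Rational(-1, 76)) = Rational(1517, 153432)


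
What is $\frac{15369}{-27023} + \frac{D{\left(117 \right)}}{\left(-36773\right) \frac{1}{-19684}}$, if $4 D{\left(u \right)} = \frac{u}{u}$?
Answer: $- \frac{432184054}{993716779} \approx -0.43492$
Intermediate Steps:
$D{\left(u \right)} = \frac{1}{4}$ ($D{\left(u \right)} = \frac{u \frac{1}{u}}{4} = \frac{1}{4} \cdot 1 = \frac{1}{4}$)
$\frac{15369}{-27023} + \frac{D{\left(117 \right)}}{\left(-36773\right) \frac{1}{-19684}} = \frac{15369}{-27023} + \frac{1}{4 \left(- \frac{36773}{-19684}\right)} = 15369 \left(- \frac{1}{27023}\right) + \frac{1}{4 \left(\left(-36773\right) \left(- \frac{1}{19684}\right)\right)} = - \frac{15369}{27023} + \frac{1}{4 \cdot \frac{36773}{19684}} = - \frac{15369}{27023} + \frac{1}{4} \cdot \frac{19684}{36773} = - \frac{15369}{27023} + \frac{4921}{36773} = - \frac{432184054}{993716779}$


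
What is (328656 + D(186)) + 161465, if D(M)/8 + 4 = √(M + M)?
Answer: 490089 + 16*√93 ≈ 4.9024e+5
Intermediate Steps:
D(M) = -32 + 8*√2*√M (D(M) = -32 + 8*√(M + M) = -32 + 8*√(2*M) = -32 + 8*(√2*√M) = -32 + 8*√2*√M)
(328656 + D(186)) + 161465 = (328656 + (-32 + 8*√2*√186)) + 161465 = (328656 + (-32 + 16*√93)) + 161465 = (328624 + 16*√93) + 161465 = 490089 + 16*√93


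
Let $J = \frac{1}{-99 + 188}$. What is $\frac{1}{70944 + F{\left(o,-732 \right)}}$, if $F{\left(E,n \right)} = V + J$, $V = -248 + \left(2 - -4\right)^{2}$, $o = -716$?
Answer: $\frac{89}{6295149} \approx 1.4138 \cdot 10^{-5}$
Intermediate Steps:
$J = \frac{1}{89} \approx 0.011236$
$V = -212$ ($V = -248 + \left(2 + 4\right)^{2} = -248 + 6^{2} = -248 + 36 = -212$)
$F{\left(E,n \right)} = - \frac{18867}{89}$ ($F{\left(E,n \right)} = -212 + \frac{1}{89} = - \frac{18867}{89}$)
$\frac{1}{70944 + F{\left(o,-732 \right)}} = \frac{1}{70944 - \frac{18867}{89}} = \frac{1}{\frac{6295149}{89}} = \frac{89}{6295149}$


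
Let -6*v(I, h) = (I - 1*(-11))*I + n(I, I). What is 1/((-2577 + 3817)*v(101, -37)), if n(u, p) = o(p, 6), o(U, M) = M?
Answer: -3/7017160 ≈ -4.2752e-7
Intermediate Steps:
n(u, p) = 6
v(I, h) = -1 - I*(11 + I)/6 (v(I, h) = -((I - 1*(-11))*I + 6)/6 = -((I + 11)*I + 6)/6 = -((11 + I)*I + 6)/6 = -(I*(11 + I) + 6)/6 = -(6 + I*(11 + I))/6 = -1 - I*(11 + I)/6)
1/((-2577 + 3817)*v(101, -37)) = 1/((-2577 + 3817)*(-1 - 11/6*101 - 1/6*101**2)) = 1/(1240*(-1 - 1111/6 - 1/6*10201)) = 1/(1240*(-1 - 1111/6 - 10201/6)) = 1/(1240*(-5659/3)) = (1/1240)*(-3/5659) = -3/7017160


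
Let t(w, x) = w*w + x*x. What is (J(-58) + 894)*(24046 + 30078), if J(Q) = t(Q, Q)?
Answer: 412533128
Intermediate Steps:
t(w, x) = w² + x²
J(Q) = 2*Q² (J(Q) = Q² + Q² = 2*Q²)
(J(-58) + 894)*(24046 + 30078) = (2*(-58)² + 894)*(24046 + 30078) = (2*3364 + 894)*54124 = (6728 + 894)*54124 = 7622*54124 = 412533128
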